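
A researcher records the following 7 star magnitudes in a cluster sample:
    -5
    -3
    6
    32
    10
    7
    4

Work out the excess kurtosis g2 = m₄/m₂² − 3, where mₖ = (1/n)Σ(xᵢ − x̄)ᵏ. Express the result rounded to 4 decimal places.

x̄ = 7.2857
Σ(xᵢ − x̄)² = 887.4286 ⇒ m₂ = 126.77551
Σ(xᵢ − x̄)⁴ = 407220.5131 ⇒ m₄ = 58174.35902
m₂² = 16072.02999
g2 = m₄/m₂² − 3 = 3.61960 − 3 ≈ 0.6196

0.6196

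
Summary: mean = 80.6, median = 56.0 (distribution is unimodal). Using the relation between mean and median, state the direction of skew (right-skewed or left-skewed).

mean − median = 80.6 − 56.0 = 24.6
mean > median ⇒ the longer tail is on the right ⇒ right-skewed (positively skewed).

right-skewed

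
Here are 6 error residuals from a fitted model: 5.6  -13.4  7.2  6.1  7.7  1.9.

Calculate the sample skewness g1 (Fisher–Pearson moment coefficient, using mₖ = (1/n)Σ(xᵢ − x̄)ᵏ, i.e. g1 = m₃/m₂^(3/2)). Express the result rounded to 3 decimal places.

x̄ = (5.6 - 13.4 + 7.2 + 6.1 + 7.7 + 1.9) / 6 = 2.5167
deviations (xᵢ − x̄): 3.0833, -15.9167, 4.6833, 3.5833, 5.1833, -0.6167
Σ(xᵢ − x̄)² = 324.8683 ⇒ m₂ = 324.8683/6 = 54.14472
Σ(xᵢ − x̄)³ = -3715.2604 ⇒ m₃ = -3715.2604/6 = -619.21007
m₂^(3/2) = 54.14472^(1.5) = 398.41364
g1 = m₃ / m₂^(3/2) = -619.21007 / 398.41364 ≈ -1.554

-1.554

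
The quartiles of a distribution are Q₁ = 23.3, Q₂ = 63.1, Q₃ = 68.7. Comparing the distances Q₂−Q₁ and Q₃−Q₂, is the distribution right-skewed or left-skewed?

left-skewed

Q₂ − Q₁ = 39.8;  Q₃ − Q₂ = 5.6
Q₂ − Q₁ > Q₃ − Q₂ ⇒ the lower half is more spread out ⇒ left-skewed.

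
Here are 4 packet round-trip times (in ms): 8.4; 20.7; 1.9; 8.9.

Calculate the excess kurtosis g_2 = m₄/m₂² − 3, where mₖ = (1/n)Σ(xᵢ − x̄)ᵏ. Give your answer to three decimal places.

-0.931

x̄ = 9.9750
Σ(xᵢ − x̄)² = 183.8675 ⇒ m₂ = 45.96687
Σ(xᵢ − x̄)⁴ = 17490.1569 ⇒ m₄ = 4372.53923
m₂² = 2112.95360
g_2 = m₄/m₂² − 3 = 2.06940 − 3 ≈ -0.931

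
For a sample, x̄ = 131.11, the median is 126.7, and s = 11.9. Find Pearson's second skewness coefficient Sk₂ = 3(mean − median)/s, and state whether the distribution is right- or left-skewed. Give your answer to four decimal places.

Sk₂ = 3(131.11 − 126.7) / 11.9 = 3 × 4.4100 / 11.9
    = 13.2300 / 11.9 ≈ 1.1118
Sk₂ > 0 ⇒ mean > median ⇒ right-skewed (positive skew).

1.1118, right-skewed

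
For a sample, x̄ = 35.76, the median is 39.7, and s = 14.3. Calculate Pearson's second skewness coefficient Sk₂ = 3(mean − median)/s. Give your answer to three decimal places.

Sk₂ = 3(35.76 − 39.7) / 14.3 = 3 × -3.9400 / 14.3
    = -11.8200 / 14.3 ≈ -0.827

-0.827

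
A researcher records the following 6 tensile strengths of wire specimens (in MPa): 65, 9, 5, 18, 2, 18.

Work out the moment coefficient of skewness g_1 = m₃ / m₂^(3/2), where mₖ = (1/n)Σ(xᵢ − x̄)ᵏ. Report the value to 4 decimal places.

1.4763

x̄ = (65 + 9 + 5 + 18 + 2 + 18) / 6 = 19.5000
deviations (xᵢ − x̄): 45.5000, -10.5000, -14.5000, -1.5000, -17.5000, -1.5000
Σ(xᵢ − x̄)² = 2701.5000 ⇒ m₂ = 2701.5000/6 = 450.25000
Σ(xᵢ − x̄)³ = 84624.0000 ⇒ m₃ = 84624.0000/6 = 14104.00000
m₂^(3/2) = 450.25000^(1.5) = 9553.89760
g_1 = m₃ / m₂^(3/2) = 14104.00000 / 9553.89760 ≈ 1.4763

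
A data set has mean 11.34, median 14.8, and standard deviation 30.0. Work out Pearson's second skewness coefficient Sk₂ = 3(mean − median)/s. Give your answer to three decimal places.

-0.346

Sk₂ = 3(11.34 − 14.8) / 30.0 = 3 × -3.4600 / 30.0
    = -10.3800 / 30.0 ≈ -0.346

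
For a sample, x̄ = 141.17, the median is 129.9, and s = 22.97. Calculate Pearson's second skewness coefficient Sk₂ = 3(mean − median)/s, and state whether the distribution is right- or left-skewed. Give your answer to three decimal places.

1.472, right-skewed

Sk₂ = 3(141.17 − 129.9) / 22.97 = 3 × 11.2700 / 22.97
    = 33.8100 / 22.97 ≈ 1.472
Sk₂ > 0 ⇒ mean > median ⇒ right-skewed (positive skew).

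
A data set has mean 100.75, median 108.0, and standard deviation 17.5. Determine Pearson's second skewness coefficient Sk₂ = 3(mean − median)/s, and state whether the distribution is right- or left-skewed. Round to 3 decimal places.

Sk₂ = 3(100.75 − 108.0) / 17.5 = 3 × -7.2500 / 17.5
    = -21.7500 / 17.5 ≈ -1.243
Sk₂ < 0 ⇒ mean < median ⇒ left-skewed (negative skew).

-1.243, left-skewed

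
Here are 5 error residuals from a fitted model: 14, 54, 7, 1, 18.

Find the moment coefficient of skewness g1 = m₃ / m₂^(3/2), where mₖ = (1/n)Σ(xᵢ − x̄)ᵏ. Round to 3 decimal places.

1.137

x̄ = (14 + 54 + 7 + 1 + 18) / 5 = 18.8000
deviations (xᵢ − x̄): -4.8000, 35.2000, -11.8000, -17.8000, -0.8000
Σ(xᵢ − x̄)² = 1718.8000 ⇒ m₂ = 1718.8000/5 = 343.76000
Σ(xᵢ − x̄)³ = 36220.3200 ⇒ m₃ = 36220.3200/5 = 7244.06400
m₂^(3/2) = 343.76000^(1.5) = 6373.57368
g1 = m₃ / m₂^(3/2) = 7244.06400 / 6373.57368 ≈ 1.137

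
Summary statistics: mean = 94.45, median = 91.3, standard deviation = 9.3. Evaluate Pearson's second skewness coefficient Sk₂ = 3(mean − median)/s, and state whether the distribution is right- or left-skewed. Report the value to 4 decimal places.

1.0161, right-skewed

Sk₂ = 3(94.45 − 91.3) / 9.3 = 3 × 3.1500 / 9.3
    = 9.4500 / 9.3 ≈ 1.0161
Sk₂ > 0 ⇒ mean > median ⇒ right-skewed (positive skew).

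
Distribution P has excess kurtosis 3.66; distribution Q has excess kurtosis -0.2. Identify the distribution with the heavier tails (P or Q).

P

Higher excess kurtosis ⇒ heavier tails relative to the normal distribution.
3.66 vs -0.2: the larger is 3.66, so P has heavier tails. (P is leptokurtic — heavier-than-normal tails; the other is platykurtic.)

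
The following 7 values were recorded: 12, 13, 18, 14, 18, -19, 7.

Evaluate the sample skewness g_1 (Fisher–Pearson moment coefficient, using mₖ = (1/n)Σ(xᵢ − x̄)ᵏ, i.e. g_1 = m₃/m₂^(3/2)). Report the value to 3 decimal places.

-1.697

x̄ = (12 + 13 + 18 + 14 + 18 - 19 + 7) / 7 = 9.0000
deviations (xᵢ − x̄): 3.0000, 4.0000, 9.0000, 5.0000, 9.0000, -28.0000, -2.0000
Σ(xᵢ − x̄)² = 1000.0000 ⇒ m₂ = 1000.0000/7 = 142.85714
Σ(xᵢ − x̄)³ = -20286.0000 ⇒ m₃ = -20286.0000/7 = -2898.00000
m₂^(3/2) = 142.85714^(1.5) = 1707.46944
g_1 = m₃ / m₂^(3/2) = -2898.00000 / 1707.46944 ≈ -1.697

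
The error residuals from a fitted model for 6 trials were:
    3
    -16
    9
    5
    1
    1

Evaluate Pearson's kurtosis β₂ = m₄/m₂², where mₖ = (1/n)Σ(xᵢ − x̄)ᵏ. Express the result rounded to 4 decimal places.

x̄ = 0.5000
Σ(xᵢ − x̄)² = 371.5000 ⇒ m₂ = 61.91667
Σ(xᵢ − x̄)⁴ = 79789.3750 ⇒ m₄ = 13298.22917
m₂² = 3833.67361
β₂ = m₄/m₂² = 13298.22917 / 3833.67361 ≈ 3.4688

3.4688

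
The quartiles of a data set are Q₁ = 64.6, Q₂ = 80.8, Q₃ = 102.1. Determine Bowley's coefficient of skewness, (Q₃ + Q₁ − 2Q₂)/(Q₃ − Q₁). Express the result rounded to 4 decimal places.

numerator: Q₃ + Q₁ − 2Q₂ = 102.1 + 64.6 − 2×80.8 = 5.1000
denominator: Q₃ − Q₁ = 102.1 − 64.6 = 37.5000
Bowley skewness = 5.1000 / 37.5000 ≈ 0.1360

0.1360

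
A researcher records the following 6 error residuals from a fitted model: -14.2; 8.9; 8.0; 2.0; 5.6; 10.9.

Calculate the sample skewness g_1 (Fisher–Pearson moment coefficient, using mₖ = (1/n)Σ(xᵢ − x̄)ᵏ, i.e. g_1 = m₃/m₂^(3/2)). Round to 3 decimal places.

x̄ = (-14.2 + 8.9 + 8.0 + 2.0 + 5.6 + 10.9) / 6 = 3.5333
deviations (xᵢ − x̄): -17.7333, 5.3667, 4.4667, -1.5333, 2.0667, 7.3667
Σ(xᵢ − x̄)² = 424.1133 ⇒ m₂ = 424.1133/6 = 70.68556
Σ(xᵢ − x̄)³ = -4927.9456 ⇒ m₃ = -4927.9456/6 = -821.32426
m₂^(3/2) = 70.68556^(1.5) = 594.28670
g_1 = m₃ / m₂^(3/2) = -821.32426 / 594.28670 ≈ -1.382

-1.382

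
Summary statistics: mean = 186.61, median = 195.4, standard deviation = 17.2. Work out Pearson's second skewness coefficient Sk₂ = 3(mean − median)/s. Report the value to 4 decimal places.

Sk₂ = 3(186.61 − 195.4) / 17.2 = 3 × -8.7900 / 17.2
    = -26.3700 / 17.2 ≈ -1.5331

-1.5331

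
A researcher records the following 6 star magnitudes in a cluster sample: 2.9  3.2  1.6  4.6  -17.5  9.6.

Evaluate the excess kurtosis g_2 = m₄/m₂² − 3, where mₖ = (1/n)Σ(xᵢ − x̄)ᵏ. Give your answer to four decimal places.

0.6664

x̄ = 0.7333
Σ(xᵢ − x̄)² = 437.5533 ⇒ m₂ = 72.92556
Σ(xᵢ − x̄)⁴ = 116989.8708 ⇒ m₄ = 19498.31180
m₂² = 5318.13665
g_2 = m₄/m₂² − 3 = 3.66638 − 3 ≈ 0.6664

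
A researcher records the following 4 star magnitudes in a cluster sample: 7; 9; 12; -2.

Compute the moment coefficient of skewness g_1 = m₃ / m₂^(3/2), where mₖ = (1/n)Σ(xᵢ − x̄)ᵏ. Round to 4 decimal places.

x̄ = (7 + 9 + 12 - 2) / 4 = 6.5000
deviations (xᵢ − x̄): 0.5000, 2.5000, 5.5000, -8.5000
Σ(xᵢ − x̄)² = 109.0000 ⇒ m₂ = 109.0000/4 = 27.25000
Σ(xᵢ − x̄)³ = -432.0000 ⇒ m₃ = -432.0000/4 = -108.00000
m₂^(3/2) = 27.25000^(1.5) = 142.24918
g_1 = m₃ / m₂^(3/2) = -108.00000 / 142.24918 ≈ -0.7592

-0.7592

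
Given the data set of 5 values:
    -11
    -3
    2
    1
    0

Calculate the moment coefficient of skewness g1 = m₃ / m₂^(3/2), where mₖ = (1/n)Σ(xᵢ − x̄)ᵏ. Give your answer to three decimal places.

-1.082

x̄ = (-11 - 3 + 2 + 1 + 0) / 5 = -2.2000
deviations (xᵢ − x̄): -8.8000, -0.8000, 4.2000, 3.2000, 2.2000
Σ(xᵢ − x̄)² = 110.8000 ⇒ m₂ = 110.8000/5 = 22.16000
Σ(xᵢ − x̄)³ = -564.4800 ⇒ m₃ = -564.4800/5 = -112.89600
m₂^(3/2) = 22.16000^(1.5) = 104.31689
g1 = m₃ / m₂^(3/2) = -112.89600 / 104.31689 ≈ -1.082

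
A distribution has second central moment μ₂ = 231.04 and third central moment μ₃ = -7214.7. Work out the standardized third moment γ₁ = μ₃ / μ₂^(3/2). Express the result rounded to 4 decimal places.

σ = √μ₂ = √231.04 = 15.20000
σ³ = μ₂^(3/2) = 3511.80800
γ₁ = μ₃/σ³ = -7214.7 / 3511.80800 ≈ -2.0544

-2.0544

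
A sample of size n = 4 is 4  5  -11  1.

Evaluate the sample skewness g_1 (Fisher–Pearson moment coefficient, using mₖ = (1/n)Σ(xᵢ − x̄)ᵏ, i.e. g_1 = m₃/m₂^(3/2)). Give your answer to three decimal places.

-0.981

x̄ = (4 + 5 - 11 + 1) / 4 = -0.2500
deviations (xᵢ − x̄): 4.2500, 5.2500, -10.7500, 1.2500
Σ(xᵢ − x̄)² = 162.7500 ⇒ m₂ = 162.7500/4 = 40.68750
Σ(xᵢ − x̄)³ = -1018.8750 ⇒ m₃ = -1018.8750/4 = -254.71875
m₂^(3/2) = 40.68750^(1.5) = 259.53236
g_1 = m₃ / m₂^(3/2) = -254.71875 / 259.53236 ≈ -0.981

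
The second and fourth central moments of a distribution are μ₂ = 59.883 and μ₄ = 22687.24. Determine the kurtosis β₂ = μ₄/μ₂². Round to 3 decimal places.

6.327

μ₂² = 59.883² = 3585.97369
μ₄/μ₂² = 22687.24 / 3585.97369 = 6.32666
β₂ ≈ 6.327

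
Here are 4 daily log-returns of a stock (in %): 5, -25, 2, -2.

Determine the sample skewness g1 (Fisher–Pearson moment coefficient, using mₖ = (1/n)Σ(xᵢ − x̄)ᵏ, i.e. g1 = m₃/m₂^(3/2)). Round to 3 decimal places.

-1.006

x̄ = (5 - 25 + 2 - 2) / 4 = -5.0000
deviations (xᵢ − x̄): 10.0000, -20.0000, 7.0000, 3.0000
Σ(xᵢ − x̄)² = 558.0000 ⇒ m₂ = 558.0000/4 = 139.50000
Σ(xᵢ − x̄)³ = -6630.0000 ⇒ m₃ = -6630.0000/4 = -1657.50000
m₂^(3/2) = 139.50000^(1.5) = 1647.63615
g1 = m₃ / m₂^(3/2) = -1657.50000 / 1647.63615 ≈ -1.006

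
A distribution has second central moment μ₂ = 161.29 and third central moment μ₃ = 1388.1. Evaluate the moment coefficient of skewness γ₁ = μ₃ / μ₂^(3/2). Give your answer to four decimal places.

σ = √μ₂ = √161.29 = 12.70000
σ³ = μ₂^(3/2) = 2048.38300
γ₁ = μ₃/σ³ = 1388.1 / 2048.38300 ≈ 0.6777

0.6777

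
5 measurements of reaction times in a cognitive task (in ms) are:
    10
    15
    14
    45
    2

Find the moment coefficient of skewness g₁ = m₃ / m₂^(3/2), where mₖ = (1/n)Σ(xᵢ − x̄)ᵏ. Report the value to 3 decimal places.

x̄ = (10 + 15 + 14 + 45 + 2) / 5 = 17.2000
deviations (xᵢ − x̄): -7.2000, -2.2000, -3.2000, 27.8000, -15.2000
Σ(xᵢ − x̄)² = 1070.8000 ⇒ m₂ = 1070.8000/5 = 214.16000
Σ(xᵢ − x̄)³ = 17556.4800 ⇒ m₃ = 17556.4800/5 = 3511.29600
m₂^(3/2) = 214.16000^(1.5) = 3134.06166
g₁ = m₃ / m₂^(3/2) = 3511.29600 / 3134.06166 ≈ 1.120

1.120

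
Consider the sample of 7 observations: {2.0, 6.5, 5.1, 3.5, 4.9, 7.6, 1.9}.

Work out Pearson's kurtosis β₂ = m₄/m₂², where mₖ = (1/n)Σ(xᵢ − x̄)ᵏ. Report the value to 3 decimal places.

x̄ = 4.5000
Σ(xᵢ − x̄)² = 28.1400 ⇒ m₂ = 4.02000
Σ(xᵢ − x̄)⁴ = 194.2674 ⇒ m₄ = 27.75249
m₂² = 16.16040
β₂ = m₄/m₂² = 27.75249 / 16.16040 ≈ 1.717

1.717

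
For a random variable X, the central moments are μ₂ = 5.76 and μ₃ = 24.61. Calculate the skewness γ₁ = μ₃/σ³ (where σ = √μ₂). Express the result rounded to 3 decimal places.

σ = √μ₂ = √5.76 = 2.40000
σ³ = μ₂^(3/2) = 13.82400
γ₁ = μ₃/σ³ = 24.61 / 13.82400 ≈ 1.780

1.780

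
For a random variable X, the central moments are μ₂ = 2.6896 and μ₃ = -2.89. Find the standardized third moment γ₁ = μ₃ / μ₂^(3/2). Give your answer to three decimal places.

-0.655

σ = √μ₂ = √2.6896 = 1.64000
σ³ = μ₂^(3/2) = 4.41094
γ₁ = μ₃/σ³ = -2.89 / 4.41094 ≈ -0.655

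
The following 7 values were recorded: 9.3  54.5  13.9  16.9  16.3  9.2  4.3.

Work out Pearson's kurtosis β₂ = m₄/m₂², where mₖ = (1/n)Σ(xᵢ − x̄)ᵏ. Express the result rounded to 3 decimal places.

4.548

x̄ = 17.7714
Σ(xᵢ − x̄)² = 1693.6143 ⇒ m₂ = 241.94490
Σ(xᵢ − x̄)⁴ = 1863481.1663 ⇒ m₄ = 266211.59518
m₂² = 58537.33365
β₂ = m₄/m₂² = 266211.59518 / 58537.33365 ≈ 4.548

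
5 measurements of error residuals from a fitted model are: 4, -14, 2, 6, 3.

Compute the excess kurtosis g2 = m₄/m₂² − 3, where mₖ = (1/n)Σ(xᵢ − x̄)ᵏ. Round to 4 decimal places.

x̄ = 0.2000
Σ(xᵢ − x̄)² = 260.8000 ⇒ m₂ = 52.16000
Σ(xᵢ − x̄)⁴ = 42070.8160 ⇒ m₄ = 8414.16320
m₂² = 2720.66560
g2 = m₄/m₂² − 3 = 3.09269 − 3 ≈ 0.0927

0.0927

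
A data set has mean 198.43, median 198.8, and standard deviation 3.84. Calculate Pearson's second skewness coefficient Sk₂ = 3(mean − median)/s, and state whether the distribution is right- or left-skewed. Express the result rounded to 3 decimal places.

-0.289, left-skewed

Sk₂ = 3(198.43 − 198.8) / 3.84 = 3 × -0.3700 / 3.84
    = -1.1100 / 3.84 ≈ -0.289
Sk₂ < 0 ⇒ mean < median ⇒ left-skewed (negative skew).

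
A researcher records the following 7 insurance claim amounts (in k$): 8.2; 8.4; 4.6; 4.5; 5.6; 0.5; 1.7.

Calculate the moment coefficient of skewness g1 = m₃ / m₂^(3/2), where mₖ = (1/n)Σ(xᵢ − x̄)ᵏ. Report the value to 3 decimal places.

x̄ = (8.2 + 8.4 + 4.6 + 4.5 + 5.6 + 0.5 + 1.7) / 7 = 4.7857
deviations (xᵢ − x̄): 3.4143, 3.6143, -0.1857, -0.2857, 0.8143, -4.2857, -3.0857
Σ(xᵢ − x̄)² = 53.3886 ⇒ m₂ = 53.3886/7 = 7.62694
Σ(xᵢ − x̄)³ = -20.5729 ⇒ m₃ = -20.5729/7 = -2.93899
m₂^(3/2) = 7.62694^(1.5) = 21.06325
g1 = m₃ / m₂^(3/2) = -2.93899 / 21.06325 ≈ -0.140

-0.140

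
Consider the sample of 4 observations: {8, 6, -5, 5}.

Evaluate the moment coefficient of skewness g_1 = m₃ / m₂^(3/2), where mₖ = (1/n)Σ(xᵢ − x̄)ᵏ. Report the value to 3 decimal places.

x̄ = (8 + 6 - 5 + 5) / 4 = 3.5000
deviations (xᵢ − x̄): 4.5000, 2.5000, -8.5000, 1.5000
Σ(xᵢ − x̄)² = 101.0000 ⇒ m₂ = 101.0000/4 = 25.25000
Σ(xᵢ − x̄)³ = -504.0000 ⇒ m₃ = -504.0000/4 = -126.00000
m₂^(3/2) = 25.25000^(1.5) = 126.87968
g_1 = m₃ / m₂^(3/2) = -126.00000 / 126.87968 ≈ -0.993

-0.993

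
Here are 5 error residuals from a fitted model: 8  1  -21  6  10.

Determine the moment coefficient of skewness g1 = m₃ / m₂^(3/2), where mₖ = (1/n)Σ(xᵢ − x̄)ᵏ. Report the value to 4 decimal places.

-1.2558

x̄ = (8 + 1 - 21 + 6 + 10) / 5 = 0.8000
deviations (xᵢ − x̄): 7.2000, 0.2000, -21.8000, 5.2000, 9.2000
Σ(xᵢ − x̄)² = 638.8000 ⇒ m₂ = 638.8000/5 = 127.76000
Σ(xᵢ − x̄)³ = -9067.6800 ⇒ m₃ = -9067.6800/5 = -1813.53600
m₂^(3/2) = 127.76000^(1.5) = 1444.08366
g1 = m₃ / m₂^(3/2) = -1813.53600 / 1444.08366 ≈ -1.2558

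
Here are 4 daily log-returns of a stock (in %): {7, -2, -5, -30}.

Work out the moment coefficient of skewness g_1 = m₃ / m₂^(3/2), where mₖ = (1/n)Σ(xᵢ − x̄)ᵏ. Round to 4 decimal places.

-0.7898

x̄ = (7 - 2 - 5 - 30) / 4 = -7.5000
deviations (xᵢ − x̄): 14.5000, 5.5000, 2.5000, -22.5000
Σ(xᵢ − x̄)² = 753.0000 ⇒ m₂ = 753.0000/4 = 188.25000
Σ(xᵢ − x̄)³ = -8160.0000 ⇒ m₃ = -8160.0000/4 = -2040.00000
m₂^(3/2) = 188.25000^(1.5) = 2582.86958
g_1 = m₃ / m₂^(3/2) = -2040.00000 / 2582.86958 ≈ -0.7898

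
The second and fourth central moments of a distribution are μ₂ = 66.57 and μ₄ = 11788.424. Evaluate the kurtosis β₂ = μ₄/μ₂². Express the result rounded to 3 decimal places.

μ₂² = 66.57² = 4431.56490
μ₄/μ₂² = 11788.424 / 4431.56490 = 2.66010
β₂ ≈ 2.660

2.660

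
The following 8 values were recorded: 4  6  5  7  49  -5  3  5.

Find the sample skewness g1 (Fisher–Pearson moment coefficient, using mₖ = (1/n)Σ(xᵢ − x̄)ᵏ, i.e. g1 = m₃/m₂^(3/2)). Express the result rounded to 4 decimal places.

x̄ = (4 + 6 + 5 + 7 + 49 - 5 + 3 + 5) / 8 = 9.2500
deviations (xᵢ − x̄): -5.2500, -3.2500, -4.2500, -2.2500, 39.7500, -14.2500, -6.2500, -4.2500
Σ(xᵢ − x̄)² = 1901.5000 ⇒ m₂ = 1901.5000/8 = 237.68750
Σ(xᵢ − x̄)³ = 59325.7500 ⇒ m₃ = 59325.7500/8 = 7415.71875
m₂^(3/2) = 237.68750^(1.5) = 3664.45602
g1 = m₃ / m₂^(3/2) = 7415.71875 / 3664.45602 ≈ 2.0237

2.0237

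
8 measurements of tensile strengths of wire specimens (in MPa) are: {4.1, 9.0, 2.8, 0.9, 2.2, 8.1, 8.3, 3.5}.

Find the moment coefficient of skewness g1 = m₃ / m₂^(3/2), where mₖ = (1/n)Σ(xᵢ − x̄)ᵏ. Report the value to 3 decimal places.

0.260

x̄ = (4.1 + 9.0 + 2.8 + 0.9 + 2.2 + 8.1 + 8.3 + 3.5) / 8 = 4.8625
deviations (xᵢ − x̄): -0.7625, 4.1375, -2.0625, -3.9625, -2.6625, 3.2375, 3.4375, -1.3625
Σ(xᵢ − x̄)² = 68.8988 ⇒ m₂ = 68.8988/8 = 8.61234
Σ(xᵢ − x̄)³ = 52.5445 ⇒ m₃ = 52.5445/8 = 6.56807
m₂^(3/2) = 8.61234^(1.5) = 25.27447
g1 = m₃ / m₂^(3/2) = 6.56807 / 25.27447 ≈ 0.260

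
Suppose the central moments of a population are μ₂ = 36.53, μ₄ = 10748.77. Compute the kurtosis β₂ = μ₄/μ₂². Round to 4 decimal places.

μ₂² = 36.53² = 1334.44090
μ₄/μ₂² = 10748.77 / 1334.44090 = 8.05489
β₂ ≈ 8.0549

8.0549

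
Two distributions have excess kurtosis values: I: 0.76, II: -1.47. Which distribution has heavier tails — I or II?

Higher excess kurtosis ⇒ heavier tails relative to the normal distribution.
0.76 vs -1.47: the larger is 0.76, so I has heavier tails. (I is leptokurtic — heavier-than-normal tails; the other is platykurtic.)

I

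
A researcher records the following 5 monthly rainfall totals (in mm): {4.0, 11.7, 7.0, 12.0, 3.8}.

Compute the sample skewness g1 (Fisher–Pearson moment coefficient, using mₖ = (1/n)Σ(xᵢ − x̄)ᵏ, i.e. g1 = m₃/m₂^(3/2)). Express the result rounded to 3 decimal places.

0.145

x̄ = (4.0 + 11.7 + 7.0 + 12.0 + 3.8) / 5 = 7.7000
deviations (xᵢ − x̄): -3.7000, 4.0000, -0.7000, 4.3000, -3.9000
Σ(xᵢ − x̄)² = 63.8800 ⇒ m₂ = 63.8800/5 = 12.77600
Σ(xᵢ − x̄)³ = 33.1920 ⇒ m₃ = 33.1920/5 = 6.63840
m₂^(3/2) = 12.77600^(1.5) = 45.66594
g1 = m₃ / m₂^(3/2) = 6.63840 / 45.66594 ≈ 0.145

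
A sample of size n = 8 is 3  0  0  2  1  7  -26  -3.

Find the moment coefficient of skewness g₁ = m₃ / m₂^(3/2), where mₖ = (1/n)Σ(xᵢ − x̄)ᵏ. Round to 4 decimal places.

-1.8991

x̄ = (3 + 0 + 0 + 2 + 1 + 7 - 26 - 3) / 8 = -2.0000
deviations (xᵢ − x̄): 5.0000, 2.0000, 2.0000, 4.0000, 3.0000, 9.0000, -24.0000, -1.0000
Σ(xᵢ − x̄)² = 716.0000 ⇒ m₂ = 716.0000/8 = 89.50000
Σ(xᵢ − x̄)³ = -12864.0000 ⇒ m₃ = -12864.0000/8 = -1608.00000
m₂^(3/2) = 89.50000^(1.5) = 846.70973
g₁ = m₃ / m₂^(3/2) = -1608.00000 / 846.70973 ≈ -1.8991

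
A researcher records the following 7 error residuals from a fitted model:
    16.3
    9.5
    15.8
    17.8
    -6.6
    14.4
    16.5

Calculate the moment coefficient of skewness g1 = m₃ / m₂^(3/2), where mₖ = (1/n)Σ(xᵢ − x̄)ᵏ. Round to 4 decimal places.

x̄ = (16.3 + 9.5 + 15.8 + 17.8 - 6.6 + 14.4 + 16.5) / 7 = 11.9571
deviations (xᵢ − x̄): 4.3429, -2.4571, 3.8429, 5.8429, -18.5571, 2.4429, 4.5429
Σ(xᵢ − x̄)² = 444.7771 ⇒ m₂ = 444.7771/7 = 63.53959
Σ(xᵢ − x̄)³ = -5958.8548 ⇒ m₃ = -5958.8548/7 = -851.26497
m₂^(3/2) = 63.53959^(1.5) = 506.48505
g1 = m₃ / m₂^(3/2) = -851.26497 / 506.48505 ≈ -1.6807

-1.6807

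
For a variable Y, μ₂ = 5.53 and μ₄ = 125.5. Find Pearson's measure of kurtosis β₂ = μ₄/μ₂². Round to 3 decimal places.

μ₂² = 5.53² = 30.58090
μ₄/μ₂² = 125.5 / 30.58090 = 4.10387
β₂ ≈ 4.104

4.104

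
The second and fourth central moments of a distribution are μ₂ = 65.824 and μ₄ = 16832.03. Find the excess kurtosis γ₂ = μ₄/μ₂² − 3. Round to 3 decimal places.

0.885

μ₂² = 65.824² = 4332.79898
μ₄/μ₂² = 16832.03 / 4332.79898 = 3.88479
γ₂ = 3.88479 − 3 ≈ 0.885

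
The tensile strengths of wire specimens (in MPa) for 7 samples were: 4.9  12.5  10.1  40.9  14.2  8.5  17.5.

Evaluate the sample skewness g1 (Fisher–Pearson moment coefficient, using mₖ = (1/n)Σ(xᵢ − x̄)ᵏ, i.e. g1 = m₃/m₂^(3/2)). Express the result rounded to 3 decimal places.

1.562

x̄ = (4.9 + 12.5 + 10.1 + 40.9 + 14.2 + 8.5 + 17.5) / 7 = 15.5143
deviations (xᵢ − x̄): -10.6143, -3.0143, -5.4143, 25.3857, -1.3143, -7.0143, 1.9857
Σ(xᵢ − x̄)² = 850.3686 ⇒ m₂ = 850.3686/7 = 121.48122
Σ(xᵢ − x̄)³ = 14637.9426 ⇒ m₃ = 14637.9426/7 = 2091.13466
m₂^(3/2) = 121.48122^(1.5) = 1338.94809
g1 = m₃ / m₂^(3/2) = 2091.13466 / 1338.94809 ≈ 1.562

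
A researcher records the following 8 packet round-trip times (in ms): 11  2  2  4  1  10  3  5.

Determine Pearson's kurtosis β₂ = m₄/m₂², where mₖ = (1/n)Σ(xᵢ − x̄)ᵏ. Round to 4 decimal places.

x̄ = 4.7500
Σ(xᵢ − x̄)² = 99.5000 ⇒ m₂ = 12.43750
Σ(xᵢ − x̄)⁴ = 2607.4063 ⇒ m₄ = 325.92578
m₂² = 154.69141
β₂ = m₄/m₂² = 325.92578 / 154.69141 ≈ 2.1069

2.1069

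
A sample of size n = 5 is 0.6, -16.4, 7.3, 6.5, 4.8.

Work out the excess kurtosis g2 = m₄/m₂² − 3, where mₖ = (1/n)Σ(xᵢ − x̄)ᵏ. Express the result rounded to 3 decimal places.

x̄ = 0.5600
Σ(xᵢ − x̄)² = 386.3320 ⇒ m₂ = 77.26640
Σ(xᵢ − x̄)⁴ = 86369.4834 ⇒ m₄ = 17273.89669
m₂² = 5970.09657
g2 = m₄/m₂² − 3 = 2.89340 − 3 ≈ -0.107

-0.107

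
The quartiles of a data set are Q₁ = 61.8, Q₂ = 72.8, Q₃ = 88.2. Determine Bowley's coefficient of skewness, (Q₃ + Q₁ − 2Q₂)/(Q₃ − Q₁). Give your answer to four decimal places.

0.1667

numerator: Q₃ + Q₁ − 2Q₂ = 88.2 + 61.8 − 2×72.8 = 4.4000
denominator: Q₃ − Q₁ = 88.2 − 61.8 = 26.4000
Bowley skewness = 4.4000 / 26.4000 ≈ 0.1667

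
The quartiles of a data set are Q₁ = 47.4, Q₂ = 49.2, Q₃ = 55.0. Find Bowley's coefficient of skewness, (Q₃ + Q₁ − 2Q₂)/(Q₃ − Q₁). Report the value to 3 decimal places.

numerator: Q₃ + Q₁ − 2Q₂ = 55.0 + 47.4 − 2×49.2 = 4.0000
denominator: Q₃ − Q₁ = 55.0 − 47.4 = 7.6000
Bowley skewness = 4.0000 / 7.6000 ≈ 0.526

0.526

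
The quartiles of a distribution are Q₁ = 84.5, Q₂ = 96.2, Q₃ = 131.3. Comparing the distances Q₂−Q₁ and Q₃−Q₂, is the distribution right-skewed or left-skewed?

Q₂ − Q₁ = 11.7;  Q₃ − Q₂ = 35.1
Q₃ − Q₂ > Q₂ − Q₁ ⇒ the upper half is more spread out ⇒ right-skewed.

right-skewed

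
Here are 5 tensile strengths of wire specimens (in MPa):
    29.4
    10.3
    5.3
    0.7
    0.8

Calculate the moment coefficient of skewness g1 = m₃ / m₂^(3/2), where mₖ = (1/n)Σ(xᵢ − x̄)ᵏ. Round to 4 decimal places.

x̄ = (29.4 + 10.3 + 5.3 + 0.7 + 0.8) / 5 = 9.3000
deviations (xᵢ − x̄): 20.1000, 1.0000, -4.0000, -8.6000, -8.5000
Σ(xᵢ − x̄)² = 567.2200 ⇒ m₂ = 567.2200/5 = 113.44400
Σ(xᵢ − x̄)³ = 6807.4200 ⇒ m₃ = 6807.4200/5 = 1361.48400
m₂^(3/2) = 113.44400^(1.5) = 1208.29310
g1 = m₃ / m₂^(3/2) = 1361.48400 / 1208.29310 ≈ 1.1268

1.1268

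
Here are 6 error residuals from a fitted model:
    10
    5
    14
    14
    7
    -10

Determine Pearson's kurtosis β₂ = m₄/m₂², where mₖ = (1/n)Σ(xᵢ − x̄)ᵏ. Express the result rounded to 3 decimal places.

3.126

x̄ = 6.6667
Σ(xᵢ − x̄)² = 399.3333 ⇒ m₂ = 66.55556
Σ(xᵢ − x̄)⁴ = 83075.7778 ⇒ m₄ = 13845.96296
m₂² = 4429.64198
β₂ = m₄/m₂² = 13845.96296 / 4429.64198 ≈ 3.126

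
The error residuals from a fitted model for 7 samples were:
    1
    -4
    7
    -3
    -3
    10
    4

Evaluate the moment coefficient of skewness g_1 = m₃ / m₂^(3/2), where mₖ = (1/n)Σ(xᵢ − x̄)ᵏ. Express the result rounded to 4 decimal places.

0.3654

x̄ = (1 - 4 + 7 - 3 - 3 + 10 + 4) / 7 = 1.7143
deviations (xᵢ − x̄): -0.7143, -5.7143, 5.2857, -4.7143, -4.7143, 8.2857, 2.2857
Σ(xᵢ − x̄)² = 179.4286 ⇒ m₂ = 179.4286/7 = 25.63265
Σ(xᵢ − x̄)³ = 331.9592 ⇒ m₃ = 331.9592/7 = 47.42274
m₂^(3/2) = 25.63265^(1.5) = 129.77479
g_1 = m₃ / m₂^(3/2) = 47.42274 / 129.77479 ≈ 0.3654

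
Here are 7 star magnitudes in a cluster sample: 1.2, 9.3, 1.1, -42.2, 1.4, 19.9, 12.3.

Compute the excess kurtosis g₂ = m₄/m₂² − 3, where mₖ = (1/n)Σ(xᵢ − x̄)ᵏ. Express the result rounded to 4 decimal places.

1.1570

x̄ = 0.4286
Σ(xᵢ − x̄)² = 2417.9543 ⇒ m₂ = 345.42204
Σ(xᵢ − x̄)⁴ = 3471999.5340 ⇒ m₄ = 495999.93342
m₂² = 119316.38628
g₂ = m₄/m₂² − 3 = 4.15701 − 3 ≈ 1.1570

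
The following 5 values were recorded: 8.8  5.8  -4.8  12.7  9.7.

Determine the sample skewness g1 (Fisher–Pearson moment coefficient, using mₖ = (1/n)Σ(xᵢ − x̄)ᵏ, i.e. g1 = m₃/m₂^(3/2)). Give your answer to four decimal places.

x̄ = (8.8 + 5.8 - 4.8 + 12.7 + 9.7) / 5 = 6.4400
deviations (xᵢ − x̄): 2.3600, -0.6400, -11.2400, 6.2600, 3.2600
Σ(xᵢ − x̄)² = 182.1320 ⇒ m₂ = 182.1320/5 = 36.42640
Σ(xᵢ − x̄)³ = -1127.1922 ⇒ m₃ = -1127.1922/5 = -225.43843
m₂^(3/2) = 36.42640^(1.5) = 219.84894
g1 = m₃ / m₂^(3/2) = -225.43843 / 219.84894 ≈ -1.0254

-1.0254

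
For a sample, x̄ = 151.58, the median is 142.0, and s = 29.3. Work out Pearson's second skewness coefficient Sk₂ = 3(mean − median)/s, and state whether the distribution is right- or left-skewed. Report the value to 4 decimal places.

Sk₂ = 3(151.58 − 142.0) / 29.3 = 3 × 9.5800 / 29.3
    = 28.7400 / 29.3 ≈ 0.9809
Sk₂ > 0 ⇒ mean > median ⇒ right-skewed (positive skew).

0.9809, right-skewed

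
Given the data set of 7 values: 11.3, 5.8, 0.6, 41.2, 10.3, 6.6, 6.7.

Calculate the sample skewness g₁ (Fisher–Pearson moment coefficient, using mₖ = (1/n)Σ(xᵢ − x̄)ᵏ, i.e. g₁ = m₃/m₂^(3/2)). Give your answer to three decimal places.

x̄ = (11.3 + 5.8 + 0.6 + 41.2 + 10.3 + 6.6 + 6.7) / 7 = 11.7857
deviations (xᵢ − x̄): -0.4857, -5.9857, -11.1857, 29.4143, -1.4857, -5.1857, -5.0857
Σ(xᵢ − x̄)² = 1081.3486 ⇒ m₂ = 1081.3486/7 = 154.47837
Σ(xᵢ − x̄)³ = 23560.8405 ⇒ m₃ = 23560.8405/7 = 3365.83436
m₂^(3/2) = 154.47837^(1.5) = 1920.00123
g₁ = m₃ / m₂^(3/2) = 3365.83436 / 1920.00123 ≈ 1.753

1.753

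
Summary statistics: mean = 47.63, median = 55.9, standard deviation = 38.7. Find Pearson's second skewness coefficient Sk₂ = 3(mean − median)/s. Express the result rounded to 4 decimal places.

Sk₂ = 3(47.63 − 55.9) / 38.7 = 3 × -8.2700 / 38.7
    = -24.8100 / 38.7 ≈ -0.6411

-0.6411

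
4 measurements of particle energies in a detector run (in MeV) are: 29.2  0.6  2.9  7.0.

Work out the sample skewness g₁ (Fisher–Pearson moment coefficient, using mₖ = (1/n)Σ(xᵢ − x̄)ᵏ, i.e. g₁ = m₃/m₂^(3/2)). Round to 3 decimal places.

1.019

x̄ = (29.2 + 0.6 + 2.9 + 7.0) / 4 = 9.9250
deviations (xᵢ − x̄): 19.2750, -9.3250, -7.0250, -2.9250
Σ(xᵢ − x̄)² = 516.3875 ⇒ m₂ = 516.3875/4 = 129.09687
Σ(xᵢ − x̄)³ = 5978.5819 ⇒ m₃ = 5978.5819/4 = 1494.64547
m₂^(3/2) = 129.09687^(1.5) = 1466.80910
g₁ = m₃ / m₂^(3/2) = 1494.64547 / 1466.80910 ≈ 1.019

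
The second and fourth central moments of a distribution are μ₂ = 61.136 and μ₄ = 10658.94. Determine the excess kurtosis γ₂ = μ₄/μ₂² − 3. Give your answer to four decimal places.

μ₂² = 61.136² = 3737.61050
μ₄/μ₂² = 10658.94 / 3737.61050 = 2.85181
γ₂ = 2.85181 − 3 ≈ -0.1482

-0.1482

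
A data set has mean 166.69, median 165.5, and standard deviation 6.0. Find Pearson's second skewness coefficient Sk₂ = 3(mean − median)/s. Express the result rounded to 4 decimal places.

0.5950

Sk₂ = 3(166.69 − 165.5) / 6.0 = 3 × 1.1900 / 6.0
    = 3.5700 / 6.0 ≈ 0.5950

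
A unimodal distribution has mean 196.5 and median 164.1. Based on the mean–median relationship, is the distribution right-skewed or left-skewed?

right-skewed

mean − median = 196.5 − 164.1 = 32.4
mean > median ⇒ the longer tail is on the right ⇒ right-skewed (positively skewed).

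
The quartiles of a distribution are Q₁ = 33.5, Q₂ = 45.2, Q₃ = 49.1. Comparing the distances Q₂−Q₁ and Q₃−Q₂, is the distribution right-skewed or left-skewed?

left-skewed

Q₂ − Q₁ = 11.7;  Q₃ − Q₂ = 3.9
Q₂ − Q₁ > Q₃ − Q₂ ⇒ the lower half is more spread out ⇒ left-skewed.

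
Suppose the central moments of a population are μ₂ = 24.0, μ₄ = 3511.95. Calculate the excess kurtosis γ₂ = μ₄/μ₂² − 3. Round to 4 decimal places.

3.0971

μ₂² = 24.0² = 576.00000
μ₄/μ₂² = 3511.95 / 576.00000 = 6.09714
γ₂ = 6.09714 − 3 ≈ 3.0971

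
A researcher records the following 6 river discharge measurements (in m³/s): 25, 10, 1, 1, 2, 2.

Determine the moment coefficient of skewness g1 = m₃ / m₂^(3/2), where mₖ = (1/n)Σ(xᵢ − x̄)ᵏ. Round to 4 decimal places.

1.3647

x̄ = (25 + 10 + 1 + 1 + 2 + 2) / 6 = 6.8333
deviations (xᵢ − x̄): 18.1667, 3.1667, -5.8333, -5.8333, -4.8333, -4.8333
Σ(xᵢ − x̄)² = 454.8333 ⇒ m₂ = 454.8333/6 = 75.80556
Σ(xᵢ − x̄)³ = 5404.4444 ⇒ m₃ = 5404.4444/6 = 900.74074
m₂^(3/2) = 75.80556^(1.5) = 660.01158
g1 = m₃ / m₂^(3/2) = 900.74074 / 660.01158 ≈ 1.3647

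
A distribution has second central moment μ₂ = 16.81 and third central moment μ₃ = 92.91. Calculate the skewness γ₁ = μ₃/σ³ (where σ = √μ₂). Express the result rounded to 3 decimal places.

σ = √μ₂ = √16.81 = 4.10000
σ³ = μ₂^(3/2) = 68.92100
γ₁ = μ₃/σ³ = 92.91 / 68.92100 ≈ 1.348

1.348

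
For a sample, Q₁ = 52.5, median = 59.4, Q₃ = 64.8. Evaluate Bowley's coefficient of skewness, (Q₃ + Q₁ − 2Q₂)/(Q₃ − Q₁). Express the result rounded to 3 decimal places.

numerator: Q₃ + Q₁ − 2Q₂ = 64.8 + 52.5 − 2×59.4 = -1.5000
denominator: Q₃ − Q₁ = 64.8 − 52.5 = 12.3000
Bowley skewness = -1.5000 / 12.3000 ≈ -0.122

-0.122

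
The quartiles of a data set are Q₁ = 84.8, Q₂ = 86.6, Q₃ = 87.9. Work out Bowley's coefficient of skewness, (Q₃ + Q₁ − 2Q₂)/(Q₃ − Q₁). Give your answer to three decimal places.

-0.161

numerator: Q₃ + Q₁ − 2Q₂ = 87.9 + 84.8 − 2×86.6 = -0.5000
denominator: Q₃ − Q₁ = 87.9 − 84.8 = 3.1000
Bowley skewness = -0.5000 / 3.1000 ≈ -0.161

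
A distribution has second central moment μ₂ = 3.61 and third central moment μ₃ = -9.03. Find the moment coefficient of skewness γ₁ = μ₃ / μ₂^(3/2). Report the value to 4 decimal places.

-1.3165

σ = √μ₂ = √3.61 = 1.90000
σ³ = μ₂^(3/2) = 6.85900
γ₁ = μ₃/σ³ = -9.03 / 6.85900 ≈ -1.3165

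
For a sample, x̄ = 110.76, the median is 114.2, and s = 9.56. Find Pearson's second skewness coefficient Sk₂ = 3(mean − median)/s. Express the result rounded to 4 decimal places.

Sk₂ = 3(110.76 − 114.2) / 9.56 = 3 × -3.4400 / 9.56
    = -10.3200 / 9.56 ≈ -1.0795

-1.0795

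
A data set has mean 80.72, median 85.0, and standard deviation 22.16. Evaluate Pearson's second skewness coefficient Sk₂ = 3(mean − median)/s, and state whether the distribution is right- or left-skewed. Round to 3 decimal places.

Sk₂ = 3(80.72 − 85.0) / 22.16 = 3 × -4.2800 / 22.16
    = -12.8400 / 22.16 ≈ -0.579
Sk₂ < 0 ⇒ mean < median ⇒ left-skewed (negative skew).

-0.579, left-skewed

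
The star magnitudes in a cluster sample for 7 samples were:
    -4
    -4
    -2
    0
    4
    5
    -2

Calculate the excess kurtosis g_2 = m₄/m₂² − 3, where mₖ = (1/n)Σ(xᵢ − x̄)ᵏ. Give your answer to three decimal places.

x̄ = -0.4286
Σ(xᵢ − x̄)² = 79.7143 ⇒ m₂ = 11.38776
Σ(xᵢ − x̄)⁴ = 1590.6997 ⇒ m₄ = 227.24282
m₂² = 129.68097
g_2 = m₄/m₂² − 3 = 1.75232 − 3 ≈ -1.248

-1.248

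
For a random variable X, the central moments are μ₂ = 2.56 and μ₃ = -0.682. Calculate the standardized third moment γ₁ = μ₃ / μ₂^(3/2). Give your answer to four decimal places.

σ = √μ₂ = √2.56 = 1.60000
σ³ = μ₂^(3/2) = 4.09600
γ₁ = μ₃/σ³ = -0.682 / 4.09600 ≈ -0.1665

-0.1665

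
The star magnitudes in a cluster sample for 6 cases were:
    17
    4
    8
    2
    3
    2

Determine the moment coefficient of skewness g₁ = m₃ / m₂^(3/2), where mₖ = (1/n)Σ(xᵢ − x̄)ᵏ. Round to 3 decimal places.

x̄ = (17 + 4 + 8 + 2 + 3 + 2) / 6 = 6.0000
deviations (xᵢ − x̄): 11.0000, -2.0000, 2.0000, -4.0000, -3.0000, -4.0000
Σ(xᵢ − x̄)² = 170.0000 ⇒ m₂ = 170.0000/6 = 28.33333
Σ(xᵢ − x̄)³ = 1176.0000 ⇒ m₃ = 1176.0000/6 = 196.00000
m₂^(3/2) = 28.33333^(1.5) = 150.81568
g₁ = m₃ / m₂^(3/2) = 196.00000 / 150.81568 ≈ 1.300

1.300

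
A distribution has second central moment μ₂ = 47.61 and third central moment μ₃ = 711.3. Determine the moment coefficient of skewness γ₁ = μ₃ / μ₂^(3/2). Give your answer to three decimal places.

σ = √μ₂ = √47.61 = 6.90000
σ³ = μ₂^(3/2) = 328.50900
γ₁ = μ₃/σ³ = 711.3 / 328.50900 ≈ 2.165

2.165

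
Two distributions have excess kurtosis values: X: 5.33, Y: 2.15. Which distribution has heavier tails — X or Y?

X

Higher excess kurtosis ⇒ heavier tails relative to the normal distribution.
5.33 vs 2.15: the larger is 5.33, so X has heavier tails.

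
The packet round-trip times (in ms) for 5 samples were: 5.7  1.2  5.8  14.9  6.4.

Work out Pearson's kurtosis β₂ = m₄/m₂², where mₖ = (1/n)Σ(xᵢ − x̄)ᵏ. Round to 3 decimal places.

x̄ = 6.8000
Σ(xᵢ − x̄)² = 99.3400 ⇒ m₂ = 19.86800
Σ(xᵢ − x̄)⁴ = 5290.6114 ⇒ m₄ = 1058.12228
m₂² = 394.73742
β₂ = m₄/m₂² = 1058.12228 / 394.73742 ≈ 2.681

2.681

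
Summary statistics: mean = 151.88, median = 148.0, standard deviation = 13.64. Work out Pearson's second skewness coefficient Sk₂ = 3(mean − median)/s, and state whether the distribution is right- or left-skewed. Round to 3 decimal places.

Sk₂ = 3(151.88 − 148.0) / 13.64 = 3 × 3.8800 / 13.64
    = 11.6400 / 13.64 ≈ 0.853
Sk₂ > 0 ⇒ mean > median ⇒ right-skewed (positive skew).

0.853, right-skewed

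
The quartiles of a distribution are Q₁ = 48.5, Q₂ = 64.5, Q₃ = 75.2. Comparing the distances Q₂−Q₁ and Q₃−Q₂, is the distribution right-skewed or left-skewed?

left-skewed

Q₂ − Q₁ = 16.0;  Q₃ − Q₂ = 10.7
Q₂ − Q₁ > Q₃ − Q₂ ⇒ the lower half is more spread out ⇒ left-skewed.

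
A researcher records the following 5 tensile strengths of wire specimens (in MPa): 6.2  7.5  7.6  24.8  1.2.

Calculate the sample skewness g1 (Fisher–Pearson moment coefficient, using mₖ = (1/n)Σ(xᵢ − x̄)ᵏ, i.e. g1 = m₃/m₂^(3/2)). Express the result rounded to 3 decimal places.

x̄ = (6.2 + 7.5 + 7.6 + 24.8 + 1.2) / 5 = 9.4600
deviations (xᵢ − x̄): -3.2600, -1.9600, -1.8600, 15.3400, -8.2600
Σ(xᵢ − x̄)² = 321.4720 ⇒ m₂ = 321.4720/5 = 64.29440
Σ(xᵢ − x̄)³ = 2997.5710 ⇒ m₃ = 2997.5710/5 = 599.51419
m₂^(3/2) = 64.29440^(1.5) = 515.53686
g1 = m₃ / m₂^(3/2) = 599.51419 / 515.53686 ≈ 1.163

1.163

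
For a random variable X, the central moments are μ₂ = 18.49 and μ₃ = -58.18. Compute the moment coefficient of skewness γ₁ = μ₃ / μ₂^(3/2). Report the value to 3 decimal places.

-0.732

σ = √μ₂ = √18.49 = 4.30000
σ³ = μ₂^(3/2) = 79.50700
γ₁ = μ₃/σ³ = -58.18 / 79.50700 ≈ -0.732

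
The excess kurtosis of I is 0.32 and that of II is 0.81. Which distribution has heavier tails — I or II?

II

Higher excess kurtosis ⇒ heavier tails relative to the normal distribution.
0.32 vs 0.81: the larger is 0.81, so II has heavier tails.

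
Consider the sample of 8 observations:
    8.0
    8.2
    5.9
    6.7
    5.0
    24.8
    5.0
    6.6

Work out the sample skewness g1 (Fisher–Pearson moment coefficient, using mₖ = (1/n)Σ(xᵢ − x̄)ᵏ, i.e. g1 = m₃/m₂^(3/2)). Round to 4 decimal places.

x̄ = (8.0 + 8.2 + 5.9 + 6.7 + 5.0 + 24.8 + 5.0 + 6.6) / 8 = 8.7750
deviations (xᵢ − x̄): -0.7750, -0.5750, -2.8750, -2.0750, -3.7750, 16.0250, -3.7750, -2.1750
Σ(xᵢ − x̄)² = 303.5350 ⇒ m₂ = 303.5350/8 = 37.94187
Σ(xᵢ − x̄)³ = 3963.9952 ⇒ m₃ = 3963.9952/8 = 495.49941
m₂^(3/2) = 37.94187^(1.5) = 233.71048
g1 = m₃ / m₂^(3/2) = 495.49941 / 233.71048 ≈ 2.1201

2.1201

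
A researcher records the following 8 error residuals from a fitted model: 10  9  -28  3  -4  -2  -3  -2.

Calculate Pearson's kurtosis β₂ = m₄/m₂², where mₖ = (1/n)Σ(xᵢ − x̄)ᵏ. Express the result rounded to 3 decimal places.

4.124

x̄ = -2.1250
Σ(xᵢ − x̄)² = 970.8750 ⇒ m₂ = 121.35938
Σ(xᵢ − x̄)⁴ = 485885.5254 ⇒ m₄ = 60735.69067
m₂² = 14728.09790
β₂ = m₄/m₂² = 60735.69067 / 14728.09790 ≈ 4.124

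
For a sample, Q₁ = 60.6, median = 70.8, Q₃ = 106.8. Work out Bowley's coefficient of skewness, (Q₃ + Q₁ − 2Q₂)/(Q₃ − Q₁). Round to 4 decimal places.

numerator: Q₃ + Q₁ − 2Q₂ = 106.8 + 60.6 − 2×70.8 = 25.8000
denominator: Q₃ − Q₁ = 106.8 − 60.6 = 46.2000
Bowley skewness = 25.8000 / 46.2000 ≈ 0.5584

0.5584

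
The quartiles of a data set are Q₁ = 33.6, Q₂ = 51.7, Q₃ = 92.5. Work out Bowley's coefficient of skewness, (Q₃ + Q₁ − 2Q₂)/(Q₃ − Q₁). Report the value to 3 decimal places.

numerator: Q₃ + Q₁ − 2Q₂ = 92.5 + 33.6 − 2×51.7 = 22.7000
denominator: Q₃ − Q₁ = 92.5 − 33.6 = 58.9000
Bowley skewness = 22.7000 / 58.9000 ≈ 0.385

0.385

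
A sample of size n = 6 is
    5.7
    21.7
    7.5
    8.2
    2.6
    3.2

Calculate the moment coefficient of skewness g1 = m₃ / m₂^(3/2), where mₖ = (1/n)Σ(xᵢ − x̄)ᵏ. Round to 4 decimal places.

1.3900

x̄ = (5.7 + 21.7 + 7.5 + 8.2 + 2.6 + 3.2) / 6 = 8.1500
deviations (xᵢ − x̄): -2.4500, 13.5500, -0.6500, 0.0500, -5.5500, -4.9500
Σ(xᵢ − x̄)² = 245.3350 ⇒ m₂ = 245.3350/6 = 40.88917
Σ(xᵢ − x̄)³ = 2180.5920 ⇒ m₃ = 2180.5920/6 = 363.43200
m₂^(3/2) = 40.88917^(1.5) = 261.46429
g1 = m₃ / m₂^(3/2) = 363.43200 / 261.46429 ≈ 1.3900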